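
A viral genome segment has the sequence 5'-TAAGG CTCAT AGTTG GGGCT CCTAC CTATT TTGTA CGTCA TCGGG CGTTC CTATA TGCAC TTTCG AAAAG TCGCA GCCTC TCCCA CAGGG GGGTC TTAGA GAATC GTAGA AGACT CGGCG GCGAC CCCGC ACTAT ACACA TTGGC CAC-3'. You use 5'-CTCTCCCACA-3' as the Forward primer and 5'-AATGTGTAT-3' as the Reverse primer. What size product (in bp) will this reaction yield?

Scanning the template, CTCTCCCACA occurs at positions 78–87; this primer anneals to the bottom strand there with its 3' end pointing downstream.
Taking the reverse complement of AATGTGTAT gives ATACACATT, found at positions 134–142 on the template; the primer anneals here to the top strand with its 3' end pointing upstream.
Product length = (reverse-primer end) − (forward-primer start) + 1 = 142 − 78 + 1 = 65 bp.

65 bp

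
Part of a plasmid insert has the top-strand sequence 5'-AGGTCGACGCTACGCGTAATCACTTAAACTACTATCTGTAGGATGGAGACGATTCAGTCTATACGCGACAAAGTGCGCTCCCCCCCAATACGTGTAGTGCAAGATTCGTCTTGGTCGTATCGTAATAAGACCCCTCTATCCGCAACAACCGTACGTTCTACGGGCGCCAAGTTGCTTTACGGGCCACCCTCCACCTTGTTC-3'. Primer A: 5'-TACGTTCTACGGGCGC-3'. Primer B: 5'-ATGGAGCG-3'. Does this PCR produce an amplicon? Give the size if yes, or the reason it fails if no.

No product — primer B has no binding site in the template.

Primer B (ATGGAGCG) does not match the top strand, and its reverse complement CGCTCCAT does not match either.
With no annealing site for primer B, no amplification occurs.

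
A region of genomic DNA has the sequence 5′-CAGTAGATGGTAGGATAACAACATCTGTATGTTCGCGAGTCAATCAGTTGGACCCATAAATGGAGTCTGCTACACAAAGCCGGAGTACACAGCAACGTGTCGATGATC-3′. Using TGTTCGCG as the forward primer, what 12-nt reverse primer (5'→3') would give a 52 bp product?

5'-GGCTTTGTGTAG-3'

The forward primer binds at positions 30–37, so a 52 bp product ends at position 30 + 52 − 1 = 81.
The reverse primer anneals to the top strand over positions 70–81, i.e. to CTACACAAAGCC.
Its sequence written 5'→3' is the reverse complement: GGCTTTGTGTAG.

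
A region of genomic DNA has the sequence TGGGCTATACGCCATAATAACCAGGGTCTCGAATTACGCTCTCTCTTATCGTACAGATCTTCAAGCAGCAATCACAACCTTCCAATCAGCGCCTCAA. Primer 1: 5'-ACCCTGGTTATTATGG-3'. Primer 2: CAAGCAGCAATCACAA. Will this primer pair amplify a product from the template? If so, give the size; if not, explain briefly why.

Primer 1 (ACCCTGGTTATTATGG) has reverse complement CCATAATAACCAGGGT, which matches the top strand at positions 12–27; primer 1 anneals to the top strand there with its 3' end pointing upstream toward position 12.
Primer 2 (CAAGCAGCAATCACAA) matches the top strand directly at positions 62–77; it anneals to the bottom strand with its 3' end pointing downstream toward position 77.
The 3' ends diverge (primer 1 extends toward position 1, primer 2 toward position 97), so the primers never converge on a shared product.

No product — the primers' 3' ends point away from each other.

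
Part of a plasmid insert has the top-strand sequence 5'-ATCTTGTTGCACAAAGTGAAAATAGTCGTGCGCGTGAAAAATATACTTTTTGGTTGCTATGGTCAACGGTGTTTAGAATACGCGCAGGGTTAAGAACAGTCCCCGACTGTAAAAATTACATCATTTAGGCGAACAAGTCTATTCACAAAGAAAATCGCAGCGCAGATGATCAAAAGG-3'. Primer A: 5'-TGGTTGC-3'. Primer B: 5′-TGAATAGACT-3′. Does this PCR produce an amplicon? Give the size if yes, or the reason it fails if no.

Primer A (TGGTTGC) matches the top strand at positions 51–57; it acts as a forward primer.
Primer B's reverse complement is AGTCTATTCA, matching the top strand at positions 136–145; it acts as a reverse primer.
The 3' ends face each other across positions 51–145, giving a 95 bp product.

Yes — a 95 bp product.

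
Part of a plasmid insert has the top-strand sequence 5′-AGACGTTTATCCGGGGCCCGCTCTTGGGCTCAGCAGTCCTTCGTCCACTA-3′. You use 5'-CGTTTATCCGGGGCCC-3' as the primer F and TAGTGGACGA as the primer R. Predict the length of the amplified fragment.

The forward primer matches the template at positions 4–19.
Taking the reverse complement of TAGTGGACGA gives TCGTCCACTA, found at positions 41–50 on the template; the primer anneals here to the top strand with its 3' end pointing upstream.
The product runs from position 4 to position 50, so its length is 50 − 4 + 1 = 47 bp.

47 bp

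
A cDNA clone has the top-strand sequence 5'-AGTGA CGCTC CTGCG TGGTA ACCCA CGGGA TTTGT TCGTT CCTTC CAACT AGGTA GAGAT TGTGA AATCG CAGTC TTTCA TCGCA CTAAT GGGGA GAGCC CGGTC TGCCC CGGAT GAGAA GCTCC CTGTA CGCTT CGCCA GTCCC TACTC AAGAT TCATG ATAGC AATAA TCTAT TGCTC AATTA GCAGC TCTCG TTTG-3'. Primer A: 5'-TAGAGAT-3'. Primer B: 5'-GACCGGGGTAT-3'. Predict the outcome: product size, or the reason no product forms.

Primer B (GACCGGGGTAT) does not match the top strand, and its reverse complement ATACCCCGGTC does not match either.
With no annealing site for primer B, no amplification occurs.

No product — primer B has no binding site in the template.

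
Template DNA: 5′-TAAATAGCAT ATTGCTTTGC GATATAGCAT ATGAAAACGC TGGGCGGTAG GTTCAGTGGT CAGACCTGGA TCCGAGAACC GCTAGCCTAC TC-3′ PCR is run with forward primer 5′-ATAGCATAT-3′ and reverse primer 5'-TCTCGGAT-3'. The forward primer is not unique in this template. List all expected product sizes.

The forward primer ATAGCATAT matches the top strand at positions 4–12, 24–32.
The reverse primer's reverse complement is ATCCGAGA, matching at positions 70–77.
Each forward site pairs with the reverse site to give a product ending at position 77: sizes 74, 54 bp.

74 bp, 54 bp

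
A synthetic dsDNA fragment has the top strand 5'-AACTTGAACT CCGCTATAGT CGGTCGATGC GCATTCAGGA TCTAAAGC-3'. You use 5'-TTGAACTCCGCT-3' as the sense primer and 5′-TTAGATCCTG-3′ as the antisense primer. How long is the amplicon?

42 bp

The forward primer matches the template at positions 4–15.
Taking the reverse complement of TTAGATCCTG gives CAGGATCTAA, found at positions 36–45 on the template; the primer anneals here to the top strand with its 3' end pointing upstream.
Amplicon spans positions 4–45: 42 bp.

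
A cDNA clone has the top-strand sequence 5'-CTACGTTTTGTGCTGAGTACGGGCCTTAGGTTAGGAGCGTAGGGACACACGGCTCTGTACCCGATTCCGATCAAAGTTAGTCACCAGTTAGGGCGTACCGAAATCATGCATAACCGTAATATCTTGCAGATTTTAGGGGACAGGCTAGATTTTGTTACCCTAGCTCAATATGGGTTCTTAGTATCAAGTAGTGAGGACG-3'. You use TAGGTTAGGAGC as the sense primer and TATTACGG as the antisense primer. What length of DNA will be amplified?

95 bp

Forward primer TAGGTTAGGAGC is found on the top strand at positions 27–38.
Taking the reverse complement of TATTACGG gives CCGTAATA, found at positions 114–121 on the template; the primer anneals here to the top strand with its 3' end pointing upstream.
Amplicon spans positions 27–121: 95 bp.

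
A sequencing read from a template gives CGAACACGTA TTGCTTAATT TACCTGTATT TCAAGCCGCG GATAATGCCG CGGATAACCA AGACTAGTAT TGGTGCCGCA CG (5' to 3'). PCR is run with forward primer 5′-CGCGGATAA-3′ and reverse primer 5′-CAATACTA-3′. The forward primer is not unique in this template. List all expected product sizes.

The forward primer CGCGGATAA matches the top strand at positions 37–45, 49–57.
The reverse primer's reverse complement is TAGTATTG, matching at positions 65–72.
Each forward site pairs with the reverse site to give a product ending at position 72: sizes 36, 24 bp.

36 bp, 24 bp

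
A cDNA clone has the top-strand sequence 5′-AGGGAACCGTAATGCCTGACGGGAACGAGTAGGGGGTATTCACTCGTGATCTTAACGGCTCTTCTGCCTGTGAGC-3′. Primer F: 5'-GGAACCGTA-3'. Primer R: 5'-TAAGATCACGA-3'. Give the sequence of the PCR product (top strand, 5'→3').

5'-GGAACCGTAATGCCTGACGGGAACGAGTAGGGGGTATTCACTCGTGATCTTA-3'

Scanning the template, GGAACCGTA occurs at positions 3–11; this primer anneals to the bottom strand there with its 3' end pointing downstream.
Taking the reverse complement of TAAGATCACGA gives TCGTGATCTTA, found at positions 44–54 on the template; the primer anneals here to the top strand with its 3' end pointing upstream.
The product is the template from position 3 through 54 (52 bp).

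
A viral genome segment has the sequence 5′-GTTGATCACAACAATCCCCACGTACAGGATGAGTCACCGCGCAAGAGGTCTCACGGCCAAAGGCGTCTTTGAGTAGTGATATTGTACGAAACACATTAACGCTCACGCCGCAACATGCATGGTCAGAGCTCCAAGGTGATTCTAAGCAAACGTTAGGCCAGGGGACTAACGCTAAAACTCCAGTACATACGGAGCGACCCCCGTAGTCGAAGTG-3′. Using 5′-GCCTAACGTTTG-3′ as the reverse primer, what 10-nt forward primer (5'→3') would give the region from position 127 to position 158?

The reverse primer's reverse complement CAAACGTTAGGC matches the template at positions 147–158; the product starts at position 127.
The forward primer is identical to the top strand over positions 127–136: AGCTCCAAGG.

5'-AGCTCCAAGG-3'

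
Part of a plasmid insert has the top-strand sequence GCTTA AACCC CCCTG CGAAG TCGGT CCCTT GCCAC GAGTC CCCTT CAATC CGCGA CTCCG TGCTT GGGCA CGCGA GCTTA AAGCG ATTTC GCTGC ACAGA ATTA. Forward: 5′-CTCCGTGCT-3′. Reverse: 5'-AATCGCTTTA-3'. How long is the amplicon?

33 bp

Scanning the template, CTCCGTGCT occurs at positions 56–64; this primer anneals to the bottom strand there with its 3' end pointing downstream.
Taking the reverse complement of AATCGCTTTA gives TAAAGCGATT, found at positions 79–88 on the template; the primer anneals here to the top strand with its 3' end pointing upstream.
Product length = (reverse-primer end) − (forward-primer start) + 1 = 88 − 56 + 1 = 33 bp.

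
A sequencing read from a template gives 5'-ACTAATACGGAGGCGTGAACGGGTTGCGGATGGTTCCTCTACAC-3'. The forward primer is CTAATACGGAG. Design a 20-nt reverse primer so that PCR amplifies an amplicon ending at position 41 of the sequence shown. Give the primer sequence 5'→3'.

5'-TAGAGGAACCATCCGCAACC-3'

The forward primer binds at positions 2–12; the product's 3' end on the top strand is position 41.
The reverse primer anneals to the top strand over positions 22–41, i.e. to GGTTGCGGATGGTTCCTCTA.
Its sequence written 5'→3' is the reverse complement: TAGAGGAACCATCCGCAACC.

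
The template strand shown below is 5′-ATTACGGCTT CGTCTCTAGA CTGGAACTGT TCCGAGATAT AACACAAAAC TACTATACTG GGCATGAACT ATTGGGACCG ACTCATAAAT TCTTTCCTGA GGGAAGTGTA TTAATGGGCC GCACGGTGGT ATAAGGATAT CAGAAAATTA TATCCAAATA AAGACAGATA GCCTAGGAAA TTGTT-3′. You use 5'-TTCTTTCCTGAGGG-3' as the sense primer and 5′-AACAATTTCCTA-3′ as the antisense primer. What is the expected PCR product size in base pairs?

96 bp

Forward primer TTCTTTCCTGAGGG is found on the top strand at positions 90–103.
Taking the reverse complement of AACAATTTCCTA gives TAGGAAATTGTT, found at positions 174–185 on the template; the primer anneals here to the top strand with its 3' end pointing upstream.
The product runs from position 90 to position 185, so its length is 185 − 90 + 1 = 96 bp.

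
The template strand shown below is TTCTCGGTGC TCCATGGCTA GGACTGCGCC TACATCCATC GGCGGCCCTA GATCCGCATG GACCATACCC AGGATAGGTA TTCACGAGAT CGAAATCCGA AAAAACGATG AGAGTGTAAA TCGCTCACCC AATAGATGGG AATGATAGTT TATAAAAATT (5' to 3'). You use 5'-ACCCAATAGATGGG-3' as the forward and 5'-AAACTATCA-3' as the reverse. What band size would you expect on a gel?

The forward primer matches the template at positions 127–140.
Reverse complement of the reverse primer: TGATAGTTT. This occurs on the top strand at positions 143–151.
The product runs from position 127 to position 151, so its length is 151 − 127 + 1 = 25 bp.

25 bp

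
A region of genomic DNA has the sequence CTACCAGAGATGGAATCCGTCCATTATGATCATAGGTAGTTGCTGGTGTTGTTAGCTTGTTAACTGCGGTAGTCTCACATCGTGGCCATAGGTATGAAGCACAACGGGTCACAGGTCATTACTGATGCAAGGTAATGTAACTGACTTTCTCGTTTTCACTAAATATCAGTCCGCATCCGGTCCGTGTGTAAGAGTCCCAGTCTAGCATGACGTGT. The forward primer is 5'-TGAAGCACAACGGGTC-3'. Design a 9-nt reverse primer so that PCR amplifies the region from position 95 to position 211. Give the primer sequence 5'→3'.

The product's 3' end on the top strand is position 211.
The reverse primer anneals to the top strand over positions 203–211, i.e. to TAGCATGAC.
Its sequence written 5'→3' is the reverse complement: GTCATGCTA.

5'-GTCATGCTA-3'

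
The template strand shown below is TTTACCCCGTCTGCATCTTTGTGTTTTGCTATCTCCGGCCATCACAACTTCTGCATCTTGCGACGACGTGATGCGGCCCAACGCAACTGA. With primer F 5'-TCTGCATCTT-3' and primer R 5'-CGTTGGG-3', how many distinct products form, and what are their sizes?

Two products: 74 bp, 34 bp

The forward primer TCTGCATCTT matches the top strand at positions 10–19, 50–59.
The reverse primer's reverse complement is CCCAACG, matching at positions 77–83.
Each forward site pairs with the reverse site to give a product ending at position 83: sizes 74, 34 bp.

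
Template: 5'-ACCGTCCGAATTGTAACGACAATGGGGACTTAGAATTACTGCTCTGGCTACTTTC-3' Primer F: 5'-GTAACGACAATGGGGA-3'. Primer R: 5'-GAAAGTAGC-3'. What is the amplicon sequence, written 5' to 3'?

5'-GTAACGACAATGGGGACTTAGAATTACTGCTCTGGCTACTTTC-3'

Forward primer GTAACGACAATGGGGA is found on the top strand at positions 13–28.
The reverse primer's reverse complement is GCTACTTTC, which matches the template at positions 47–55.
The product is the template from position 13 through 55 (43 bp).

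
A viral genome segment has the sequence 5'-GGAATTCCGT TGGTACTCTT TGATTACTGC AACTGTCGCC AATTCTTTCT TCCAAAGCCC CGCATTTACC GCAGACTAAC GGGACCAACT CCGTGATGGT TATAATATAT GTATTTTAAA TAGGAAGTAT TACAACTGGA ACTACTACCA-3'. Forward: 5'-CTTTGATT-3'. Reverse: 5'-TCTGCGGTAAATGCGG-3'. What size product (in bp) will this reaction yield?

Scanning the template, CTTTGATT occurs at positions 18–25; this primer anneals to the bottom strand there with its 3' end pointing downstream.
Reverse complement of the reverse primer: CCGCATTTACCGCAGA. This occurs on the top strand at positions 60–75.
The product runs from position 18 to position 75, so its length is 75 − 18 + 1 = 58 bp.

58 bp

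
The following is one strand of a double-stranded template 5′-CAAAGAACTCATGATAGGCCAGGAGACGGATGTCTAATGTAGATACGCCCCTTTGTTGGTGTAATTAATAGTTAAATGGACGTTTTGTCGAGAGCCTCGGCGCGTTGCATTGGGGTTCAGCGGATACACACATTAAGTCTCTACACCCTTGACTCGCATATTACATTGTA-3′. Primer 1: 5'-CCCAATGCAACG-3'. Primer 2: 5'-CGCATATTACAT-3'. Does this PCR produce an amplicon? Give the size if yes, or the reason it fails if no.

Primer 1 (CCCAATGCAACG) has reverse complement CGTTGCATTGGG, which matches the top strand at positions 103–114; primer 1 anneals to the top strand there with its 3' end pointing upstream toward position 103.
Primer 2 (CGCATATTACAT) matches the top strand directly at positions 155–166; it anneals to the bottom strand with its 3' end pointing downstream toward position 166.
The 3' ends diverge (primer 1 extends toward position 1, primer 2 toward position 170), so the primers never converge on a shared product.

No product — the primers' 3' ends point away from each other.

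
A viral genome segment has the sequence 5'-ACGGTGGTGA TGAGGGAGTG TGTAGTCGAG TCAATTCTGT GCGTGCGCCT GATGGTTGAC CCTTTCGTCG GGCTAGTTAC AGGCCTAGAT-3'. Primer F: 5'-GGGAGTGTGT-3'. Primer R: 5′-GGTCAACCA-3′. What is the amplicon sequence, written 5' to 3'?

5'-GGGAGTGTGTAGTCGAGTCAATTCTGTGCGTGCGCCTGATGGTTGACC-3'

Scanning the template, GGGAGTGTGT occurs at positions 14–23; this primer anneals to the bottom strand there with its 3' end pointing downstream.
Taking the reverse complement of GGTCAACCA gives TGGTTGACC, found at positions 53–61 on the template; the primer anneals here to the top strand with its 3' end pointing upstream.
The product is the template from position 14 through 61 (48 bp).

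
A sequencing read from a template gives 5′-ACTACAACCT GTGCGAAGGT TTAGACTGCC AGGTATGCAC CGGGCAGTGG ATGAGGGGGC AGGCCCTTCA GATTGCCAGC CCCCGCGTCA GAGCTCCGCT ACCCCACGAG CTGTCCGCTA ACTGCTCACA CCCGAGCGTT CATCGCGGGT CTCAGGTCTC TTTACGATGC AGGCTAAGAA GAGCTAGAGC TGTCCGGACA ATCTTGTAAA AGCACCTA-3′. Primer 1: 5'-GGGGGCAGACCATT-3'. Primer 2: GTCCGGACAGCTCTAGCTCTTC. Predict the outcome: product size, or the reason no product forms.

No product — primer 1 has no binding site in the template.

Primer 1 (GGGGGCAGACCATT) does not match the top strand, and its reverse complement AATGGTCTGCCCCC does not match either.
With no annealing site for primer 1, no amplification occurs.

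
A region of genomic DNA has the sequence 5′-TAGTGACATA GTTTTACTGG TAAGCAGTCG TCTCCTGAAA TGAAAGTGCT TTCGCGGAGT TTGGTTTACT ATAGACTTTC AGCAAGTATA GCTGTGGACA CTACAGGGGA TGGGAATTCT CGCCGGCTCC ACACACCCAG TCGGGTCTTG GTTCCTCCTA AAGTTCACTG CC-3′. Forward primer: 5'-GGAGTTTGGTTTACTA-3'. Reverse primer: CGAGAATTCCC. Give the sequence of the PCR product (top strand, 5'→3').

5'-GGAGTTTGGTTTACTATAGACTTTCAGCAAGTATAGCTGTGGACACTACAGGGGATGGGAATTCTCG-3'

The forward primer matches the template at positions 56–71.
The reverse primer's reverse complement is GGGAATTCTCG, which matches the template at positions 112–122.
The product is the template from position 56 through 122 (67 bp).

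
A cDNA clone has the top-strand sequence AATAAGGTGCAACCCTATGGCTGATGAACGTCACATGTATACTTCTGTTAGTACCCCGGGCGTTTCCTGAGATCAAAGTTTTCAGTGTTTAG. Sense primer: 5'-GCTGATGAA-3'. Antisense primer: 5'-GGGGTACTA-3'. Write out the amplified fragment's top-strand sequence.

5'-GCTGATGAACGTCACATGTATACTTCTGTTAGTACCCC-3'

The forward primer matches the template at positions 20–28.
The reverse primer's reverse complement is TAGTACCCC, which matches the template at positions 49–57.
The product is the template from position 20 through 57 (38 bp).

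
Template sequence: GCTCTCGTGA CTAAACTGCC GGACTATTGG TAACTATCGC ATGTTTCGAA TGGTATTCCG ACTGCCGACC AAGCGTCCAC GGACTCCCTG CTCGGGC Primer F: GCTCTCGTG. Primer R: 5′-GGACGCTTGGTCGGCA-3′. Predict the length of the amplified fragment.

78 bp

The forward primer matches the template at positions 1–9.
Taking the reverse complement of GGACGCTTGGTCGGCA gives TGCCGACCAAGCGTCC, found at positions 63–78 on the template; the primer anneals here to the top strand with its 3' end pointing upstream.
The product runs from position 1 to position 78, so its length is 78 − 1 + 1 = 78 bp.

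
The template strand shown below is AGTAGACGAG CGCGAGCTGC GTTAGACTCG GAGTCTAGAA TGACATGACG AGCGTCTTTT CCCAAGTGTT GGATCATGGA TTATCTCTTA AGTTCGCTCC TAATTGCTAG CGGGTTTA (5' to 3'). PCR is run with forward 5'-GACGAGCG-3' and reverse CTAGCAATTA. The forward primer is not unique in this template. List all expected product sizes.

The forward primer GACGAGCG matches the top strand at positions 5–12, 47–54.
The reverse primer's reverse complement is TAATTGCTAG, matching at positions 101–110.
Each forward site pairs with the reverse site to give a product ending at position 110: sizes 106, 64 bp.

106 bp, 64 bp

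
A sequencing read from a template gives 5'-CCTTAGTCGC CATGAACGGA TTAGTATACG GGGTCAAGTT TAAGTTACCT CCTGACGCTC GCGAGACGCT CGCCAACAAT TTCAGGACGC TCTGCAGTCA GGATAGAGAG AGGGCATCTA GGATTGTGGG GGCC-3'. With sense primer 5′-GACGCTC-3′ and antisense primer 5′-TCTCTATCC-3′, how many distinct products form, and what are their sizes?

Three products: 56 bp, 45 bp, 24 bp

The forward primer GACGCTC matches the top strand at positions 54–60, 65–71, 86–92.
The reverse primer's reverse complement is GGATAGAGA, matching at positions 101–109.
Each forward site pairs with the reverse site to give a product ending at position 109: sizes 56, 45, 24 bp.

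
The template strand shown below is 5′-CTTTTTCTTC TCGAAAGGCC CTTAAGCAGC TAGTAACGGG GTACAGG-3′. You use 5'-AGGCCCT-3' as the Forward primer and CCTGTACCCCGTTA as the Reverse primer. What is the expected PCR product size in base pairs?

32 bp

Scanning the template, AGGCCCT occurs at positions 16–22; this primer anneals to the bottom strand there with its 3' end pointing downstream.
Reverse complement of the reverse primer: TAACGGGGTACAGG. This occurs on the top strand at positions 34–47.
Amplicon spans positions 16–47: 32 bp.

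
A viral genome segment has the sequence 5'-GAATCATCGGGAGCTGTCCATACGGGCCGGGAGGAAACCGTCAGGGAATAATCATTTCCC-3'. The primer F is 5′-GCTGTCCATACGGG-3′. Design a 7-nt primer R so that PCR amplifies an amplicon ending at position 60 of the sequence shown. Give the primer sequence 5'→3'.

The forward primer binds at positions 13–26; the product's 3' end on the top strand is position 60.
The reverse primer anneals to the top strand over positions 54–60, i.e. to ATTTCCC.
Its sequence written 5'→3' is the reverse complement: GGGAAAT.

5'-GGGAAAT-3'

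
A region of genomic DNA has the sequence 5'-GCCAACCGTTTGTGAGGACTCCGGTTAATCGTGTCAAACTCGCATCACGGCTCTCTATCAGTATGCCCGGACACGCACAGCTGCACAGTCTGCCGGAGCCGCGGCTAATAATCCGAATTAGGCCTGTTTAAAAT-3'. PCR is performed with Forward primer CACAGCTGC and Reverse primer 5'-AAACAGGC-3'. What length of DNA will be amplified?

54 bp

Forward primer CACAGCTGC is found on the top strand at positions 76–84.
The reverse primer's reverse complement is GCCTGTTT, which matches the template at positions 122–129.
Amplicon spans positions 76–129: 54 bp.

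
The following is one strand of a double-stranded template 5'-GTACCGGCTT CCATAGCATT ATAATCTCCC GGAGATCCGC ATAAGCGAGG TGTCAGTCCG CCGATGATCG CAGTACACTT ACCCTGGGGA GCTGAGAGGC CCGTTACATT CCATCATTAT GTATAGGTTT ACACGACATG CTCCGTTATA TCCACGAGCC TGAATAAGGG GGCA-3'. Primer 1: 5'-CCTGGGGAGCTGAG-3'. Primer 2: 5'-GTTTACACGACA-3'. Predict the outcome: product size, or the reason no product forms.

Primer 1 (CCTGGGGAGCTGAG) matches the top strand at positions 83–96 (3' end points downstream).
Primer 2 (GTTTACACGACA) also matches the top strand directly, at positions 127–138 — its reverse complement TGTCGTGTAAAC is not present.
Both primers anneal to the bottom strand with 3' ends pointing the same way, so neither can prime synthesis back toward the other.

No product — both primers anneal to the same strand and extend in the same direction.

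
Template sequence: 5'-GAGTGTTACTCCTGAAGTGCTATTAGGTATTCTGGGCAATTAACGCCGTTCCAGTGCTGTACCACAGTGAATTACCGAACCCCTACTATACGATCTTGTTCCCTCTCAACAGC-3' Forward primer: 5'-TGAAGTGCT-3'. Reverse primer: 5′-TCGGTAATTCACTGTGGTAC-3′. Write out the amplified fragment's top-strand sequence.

The forward primer matches the template at positions 13–21.
Reverse complement of the reverse primer: GTACCACAGTGAATTACCGA. This occurs on the top strand at positions 59–78.
The product is the template from position 13 through 78 (66 bp).

5'-TGAAGTGCTATTAGGTATTCTGGGCAATTAACGCCGTTCCAGTGCTGTACCACAGTGAATTACCGA-3'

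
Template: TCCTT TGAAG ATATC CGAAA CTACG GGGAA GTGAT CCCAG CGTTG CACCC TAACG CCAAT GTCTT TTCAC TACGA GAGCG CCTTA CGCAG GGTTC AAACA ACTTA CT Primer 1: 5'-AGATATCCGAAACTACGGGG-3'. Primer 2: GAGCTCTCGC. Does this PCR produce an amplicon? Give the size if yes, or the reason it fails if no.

Primer 2 (GAGCTCTCGC) does not match the top strand, and its reverse complement GCGAGAGCTC does not match either.
With no annealing site for primer 2, no amplification occurs.

No product — primer 2 has no binding site in the template.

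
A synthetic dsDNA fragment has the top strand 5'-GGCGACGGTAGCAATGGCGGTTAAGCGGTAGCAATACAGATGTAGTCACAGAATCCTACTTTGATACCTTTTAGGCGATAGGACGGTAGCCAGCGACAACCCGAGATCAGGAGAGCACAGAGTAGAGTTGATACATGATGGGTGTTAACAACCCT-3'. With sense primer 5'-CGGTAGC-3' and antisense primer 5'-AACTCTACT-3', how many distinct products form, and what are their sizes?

Three products: 124 bp, 104 bp, 46 bp

The forward primer CGGTAGC matches the top strand at positions 6–12, 26–32, 84–90.
The reverse primer's reverse complement is AGTAGAGTT, matching at positions 121–129.
Each forward site pairs with the reverse site to give a product ending at position 129: sizes 124, 104, 46 bp.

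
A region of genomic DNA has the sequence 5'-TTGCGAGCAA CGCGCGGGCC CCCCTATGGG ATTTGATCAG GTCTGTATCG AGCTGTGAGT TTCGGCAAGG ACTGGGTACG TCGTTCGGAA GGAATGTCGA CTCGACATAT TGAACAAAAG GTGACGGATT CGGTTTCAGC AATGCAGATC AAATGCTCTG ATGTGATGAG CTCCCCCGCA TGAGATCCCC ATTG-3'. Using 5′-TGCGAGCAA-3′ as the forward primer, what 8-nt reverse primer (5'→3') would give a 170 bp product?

The forward primer binds at positions 2–10, so a 170 bp product ends at position 2 + 170 − 1 = 171.
The reverse primer anneals to the top strand over positions 164–171, i.e. to TGATGAGC.
Its sequence written 5'→3' is the reverse complement: GCTCATCA.

5'-GCTCATCA-3'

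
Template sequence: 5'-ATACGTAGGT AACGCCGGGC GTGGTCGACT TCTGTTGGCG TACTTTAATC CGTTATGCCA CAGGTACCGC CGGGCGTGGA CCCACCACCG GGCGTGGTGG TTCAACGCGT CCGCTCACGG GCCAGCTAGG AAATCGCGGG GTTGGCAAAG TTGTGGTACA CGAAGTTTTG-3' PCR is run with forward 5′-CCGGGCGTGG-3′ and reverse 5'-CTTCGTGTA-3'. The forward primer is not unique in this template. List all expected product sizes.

The forward primer CCGGGCGTGG matches the top strand at positions 15–24, 70–79, 88–97.
The reverse primer's reverse complement is TACACGAAG, matching at positions 157–165.
Each forward site pairs with the reverse site to give a product ending at position 165: sizes 151, 96, 78 bp.

151 bp, 96 bp, 78 bp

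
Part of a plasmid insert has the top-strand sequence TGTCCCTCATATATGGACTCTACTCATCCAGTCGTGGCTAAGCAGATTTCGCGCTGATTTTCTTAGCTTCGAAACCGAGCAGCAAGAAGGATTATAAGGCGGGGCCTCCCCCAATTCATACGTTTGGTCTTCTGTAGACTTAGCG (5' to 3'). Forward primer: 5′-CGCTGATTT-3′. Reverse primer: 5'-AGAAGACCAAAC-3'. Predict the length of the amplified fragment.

The forward primer matches the template at positions 52–60.
Taking the reverse complement of AGAAGACCAAAC gives GTTTGGTCTTCT, found at positions 122–133 on the template; the primer anneals here to the top strand with its 3' end pointing upstream.
Amplicon spans positions 52–133: 82 bp.

82 bp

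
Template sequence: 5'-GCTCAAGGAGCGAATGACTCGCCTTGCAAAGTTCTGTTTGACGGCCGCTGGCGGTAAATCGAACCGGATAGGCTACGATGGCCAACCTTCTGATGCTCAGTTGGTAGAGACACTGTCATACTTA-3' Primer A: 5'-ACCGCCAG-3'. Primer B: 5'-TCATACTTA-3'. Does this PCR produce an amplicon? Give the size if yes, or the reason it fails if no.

No product — the primers' 3' ends point away from each other.

Primer A (ACCGCCAG) has reverse complement CTGGCGGT, which matches the top strand at positions 48–55; primer A anneals to the top strand there with its 3' end pointing upstream toward position 48.
Primer B (TCATACTTA) matches the top strand directly at positions 116–124; it anneals to the bottom strand with its 3' end pointing downstream toward position 124.
The 3' ends diverge (primer A extends toward position 1, primer B toward position 124), so the primers never converge on a shared product.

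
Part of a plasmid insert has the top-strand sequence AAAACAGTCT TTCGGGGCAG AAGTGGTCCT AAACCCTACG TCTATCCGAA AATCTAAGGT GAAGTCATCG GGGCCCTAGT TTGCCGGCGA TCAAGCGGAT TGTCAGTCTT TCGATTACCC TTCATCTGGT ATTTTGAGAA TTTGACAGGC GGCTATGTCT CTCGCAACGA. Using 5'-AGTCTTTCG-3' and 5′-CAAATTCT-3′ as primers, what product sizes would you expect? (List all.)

The forward primer AGTCTTTCG matches the top strand at positions 6–14, 105–113.
The reverse primer's reverse complement is AGAATTTG, matching at positions 137–144.
Each forward site pairs with the reverse site to give a product ending at position 144: sizes 139, 40 bp.

139 bp, 40 bp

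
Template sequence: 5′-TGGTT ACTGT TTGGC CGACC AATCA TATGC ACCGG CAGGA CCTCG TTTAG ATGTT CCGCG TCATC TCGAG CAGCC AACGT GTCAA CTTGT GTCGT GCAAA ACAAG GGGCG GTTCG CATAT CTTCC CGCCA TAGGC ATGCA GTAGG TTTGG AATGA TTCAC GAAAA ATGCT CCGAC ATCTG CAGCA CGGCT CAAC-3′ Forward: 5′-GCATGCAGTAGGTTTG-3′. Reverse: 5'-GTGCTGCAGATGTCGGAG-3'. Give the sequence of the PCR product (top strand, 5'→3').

Scanning the template, GCATGCAGTAGGTTTG occurs at positions 134–149; this primer anneals to the bottom strand there with its 3' end pointing downstream.
The reverse primer's reverse complement is CTCCGACATCTGCAGCAC, which matches the template at positions 169–186.
The product is the template from position 134 through 186 (53 bp).

5'-GCATGCAGTAGGTTTGGAATGATTCACGAAAAATGCTCCGACATCTGCAGCAC-3'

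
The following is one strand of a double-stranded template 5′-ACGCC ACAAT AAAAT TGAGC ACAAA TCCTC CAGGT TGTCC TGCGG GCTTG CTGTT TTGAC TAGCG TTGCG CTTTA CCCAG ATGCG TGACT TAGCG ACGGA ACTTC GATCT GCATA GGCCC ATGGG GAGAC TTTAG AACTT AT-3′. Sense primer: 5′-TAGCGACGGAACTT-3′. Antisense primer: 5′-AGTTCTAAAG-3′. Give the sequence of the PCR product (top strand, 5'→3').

Forward primer TAGCGACGGAACTT is found on the top strand at positions 91–104.
The reverse primer's reverse complement is CTTTAGAACT, which matches the template at positions 130–139.
The product is the template from position 91 through 139 (49 bp).

5'-TAGCGACGGAACTTCGATCTGCATAGGCCCATGGGGAGACTTTAGAACT-3'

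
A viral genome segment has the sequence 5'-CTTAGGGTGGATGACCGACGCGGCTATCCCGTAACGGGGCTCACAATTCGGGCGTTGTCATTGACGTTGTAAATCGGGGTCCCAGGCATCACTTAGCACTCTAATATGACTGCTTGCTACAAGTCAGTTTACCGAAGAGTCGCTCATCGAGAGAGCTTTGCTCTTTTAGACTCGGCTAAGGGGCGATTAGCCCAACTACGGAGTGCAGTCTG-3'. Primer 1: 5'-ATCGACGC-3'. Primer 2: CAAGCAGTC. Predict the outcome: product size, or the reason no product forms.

Primer 1 (ATCGACGC) does not match the top strand, and its reverse complement GCGTCGAT does not match either.
With no annealing site for primer 1, no amplification occurs.

No product — primer 1 has no binding site in the template.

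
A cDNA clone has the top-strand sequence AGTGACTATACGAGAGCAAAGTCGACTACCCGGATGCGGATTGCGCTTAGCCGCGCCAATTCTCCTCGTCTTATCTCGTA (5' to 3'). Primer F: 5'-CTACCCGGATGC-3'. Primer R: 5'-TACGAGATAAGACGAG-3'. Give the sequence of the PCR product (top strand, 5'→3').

The forward primer matches the template at positions 26–37.
The reverse primer's reverse complement is CTCGTCTTATCTCGTA, which matches the template at positions 65–80.
The product is the template from position 26 through 80 (55 bp).

5'-CTACCCGGATGCGGATTGCGCTTAGCCGCGCCAATTCTCCTCGTCTTATCTCGTA-3'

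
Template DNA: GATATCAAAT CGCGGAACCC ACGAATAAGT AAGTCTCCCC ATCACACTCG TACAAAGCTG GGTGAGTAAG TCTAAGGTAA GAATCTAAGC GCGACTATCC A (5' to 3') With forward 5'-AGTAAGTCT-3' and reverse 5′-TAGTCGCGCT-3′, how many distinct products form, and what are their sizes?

The forward primer AGTAAGTCT matches the top strand at positions 28–36, 65–73.
The reverse primer's reverse complement is AGCGCGACTA, matching at positions 88–97.
Each forward site pairs with the reverse site to give a product ending at position 97: sizes 70, 33 bp.

Two products: 70 bp, 33 bp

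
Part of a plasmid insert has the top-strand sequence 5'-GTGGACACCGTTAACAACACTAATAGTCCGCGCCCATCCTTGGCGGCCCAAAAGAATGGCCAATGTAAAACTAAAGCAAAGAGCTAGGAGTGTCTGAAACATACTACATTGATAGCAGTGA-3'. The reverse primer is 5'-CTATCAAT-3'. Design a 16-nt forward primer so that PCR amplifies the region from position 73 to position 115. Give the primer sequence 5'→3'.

The reverse primer's reverse complement ATTGATAG matches the template at positions 108–115; the product starts at position 73.
The forward primer is identical to the top strand over positions 73–88: AAAGCAAAGAGCTAGG.

5'-AAAGCAAAGAGCTAGG-3'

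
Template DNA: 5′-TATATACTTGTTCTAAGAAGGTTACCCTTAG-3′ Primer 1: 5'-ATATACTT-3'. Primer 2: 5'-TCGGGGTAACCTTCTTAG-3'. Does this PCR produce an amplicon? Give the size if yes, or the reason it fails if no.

Primer 2 (TCGGGGTAACCTTCTTAG) does not match the top strand, and its reverse complement CTAAGAAGGTTACCCCGA does not match either.
With no annealing site for primer 2, no amplification occurs.

No product — primer 2 has no binding site in the template.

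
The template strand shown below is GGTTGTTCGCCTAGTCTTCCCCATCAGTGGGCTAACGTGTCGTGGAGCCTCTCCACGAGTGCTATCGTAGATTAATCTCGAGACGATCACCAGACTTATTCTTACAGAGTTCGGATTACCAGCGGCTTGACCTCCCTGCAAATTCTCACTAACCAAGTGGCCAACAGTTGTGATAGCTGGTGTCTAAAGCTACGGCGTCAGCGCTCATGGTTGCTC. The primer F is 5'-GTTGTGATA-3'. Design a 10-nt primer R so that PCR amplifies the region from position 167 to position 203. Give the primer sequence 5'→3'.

The product's 3' end on the top strand is position 203.
The reverse primer anneals to the top strand over positions 194–203, i.e. to GGCGTCAGCG.
Its sequence written 5'→3' is the reverse complement: CGCTGACGCC.

5'-CGCTGACGCC-3'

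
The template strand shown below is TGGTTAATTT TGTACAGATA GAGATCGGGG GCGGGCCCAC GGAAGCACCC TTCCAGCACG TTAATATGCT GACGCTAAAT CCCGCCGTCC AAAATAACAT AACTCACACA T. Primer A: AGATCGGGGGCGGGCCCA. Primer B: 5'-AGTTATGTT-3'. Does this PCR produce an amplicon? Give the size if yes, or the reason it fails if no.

Yes — an 83 bp product.

Primer A (AGATCGGGGGCGGGCCCA) matches the top strand at positions 22–39; it acts as a forward primer.
Primer B's reverse complement is AACATAACT, matching the top strand at positions 96–104; it acts as a reverse primer.
The 3' ends face each other across positions 22–104, giving an 83 bp product.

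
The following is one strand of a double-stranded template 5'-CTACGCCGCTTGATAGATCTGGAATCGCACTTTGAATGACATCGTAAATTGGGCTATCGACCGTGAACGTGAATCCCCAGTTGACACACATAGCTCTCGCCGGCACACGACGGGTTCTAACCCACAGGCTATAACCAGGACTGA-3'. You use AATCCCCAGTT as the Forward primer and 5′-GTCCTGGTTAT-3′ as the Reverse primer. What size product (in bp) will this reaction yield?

70 bp

Scanning the template, AATCCCCAGTT occurs at positions 72–82; this primer anneals to the bottom strand there with its 3' end pointing downstream.
The reverse primer's reverse complement is ATAACCAGGAC, which matches the template at positions 131–141.
The product runs from position 72 to position 141, so its length is 141 − 72 + 1 = 70 bp.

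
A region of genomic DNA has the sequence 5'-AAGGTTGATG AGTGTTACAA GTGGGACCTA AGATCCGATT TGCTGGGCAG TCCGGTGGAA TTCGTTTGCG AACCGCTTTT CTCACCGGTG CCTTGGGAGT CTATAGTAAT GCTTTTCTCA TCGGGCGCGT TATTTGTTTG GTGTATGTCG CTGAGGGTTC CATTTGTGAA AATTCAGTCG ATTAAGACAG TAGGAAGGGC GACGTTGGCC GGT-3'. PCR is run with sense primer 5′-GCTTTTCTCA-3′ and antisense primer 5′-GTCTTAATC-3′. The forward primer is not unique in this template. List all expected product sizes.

114 bp, 78 bp

The forward primer GCTTTTCTCA matches the top strand at positions 75–84, 111–120.
The reverse primer's reverse complement is GATTAAGAC, matching at positions 180–188.
Each forward site pairs with the reverse site to give a product ending at position 188: sizes 114, 78 bp.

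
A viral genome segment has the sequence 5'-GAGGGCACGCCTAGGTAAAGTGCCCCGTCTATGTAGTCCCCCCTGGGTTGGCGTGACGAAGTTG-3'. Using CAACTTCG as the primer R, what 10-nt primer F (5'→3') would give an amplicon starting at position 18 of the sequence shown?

The reverse primer's reverse complement CGAAGTTG matches the template at positions 57–64; the product starts at position 18.
The forward primer is identical to the top strand over positions 18–27: AAGTGCCCCG.

5'-AAGTGCCCCG-3'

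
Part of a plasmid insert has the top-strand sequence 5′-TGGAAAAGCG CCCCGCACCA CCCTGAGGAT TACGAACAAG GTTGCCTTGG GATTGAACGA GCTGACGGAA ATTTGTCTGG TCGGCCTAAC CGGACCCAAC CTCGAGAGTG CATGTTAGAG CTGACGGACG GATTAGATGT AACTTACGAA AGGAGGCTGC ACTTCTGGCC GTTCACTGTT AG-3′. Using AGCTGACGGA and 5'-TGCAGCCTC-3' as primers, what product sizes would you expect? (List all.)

The forward primer AGCTGACGGA matches the top strand at positions 60–69, 119–128.
The reverse primer's reverse complement is GAGGCTGCA, matching at positions 153–161.
Each forward site pairs with the reverse site to give a product ending at position 161: sizes 102, 43 bp.

102 bp, 43 bp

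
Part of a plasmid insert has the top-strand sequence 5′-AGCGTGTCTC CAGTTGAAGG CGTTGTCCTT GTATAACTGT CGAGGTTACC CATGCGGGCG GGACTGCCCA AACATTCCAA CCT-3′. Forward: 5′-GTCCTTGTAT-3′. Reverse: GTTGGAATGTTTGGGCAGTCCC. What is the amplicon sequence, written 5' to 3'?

5'-GTCCTTGTATAACTGTCGAGGTTACCCATGCGGGCGGGACTGCCCAAACATTCCAAC-3'

Scanning the template, GTCCTTGTAT occurs at positions 25–34; this primer anneals to the bottom strand there with its 3' end pointing downstream.
Reverse complement of the reverse primer: GGGACTGCCCAAACATTCCAAC. This occurs on the top strand at positions 60–81.
The product is the template from position 25 through 81 (57 bp).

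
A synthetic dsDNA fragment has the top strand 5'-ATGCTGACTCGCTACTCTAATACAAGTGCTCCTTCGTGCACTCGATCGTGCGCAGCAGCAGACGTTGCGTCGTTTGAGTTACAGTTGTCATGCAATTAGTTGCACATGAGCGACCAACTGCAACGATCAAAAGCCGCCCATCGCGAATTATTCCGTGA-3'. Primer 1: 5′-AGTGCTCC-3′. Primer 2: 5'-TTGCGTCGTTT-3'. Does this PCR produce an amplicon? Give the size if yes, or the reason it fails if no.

Primer 1 (AGTGCTCC) matches the top strand at positions 25–32 (3' end points downstream).
Primer 2 (TTGCGTCGTTT) also matches the top strand directly, at positions 65–75 — its reverse complement AAACGACGCAA is not present.
Both primers anneal to the bottom strand with 3' ends pointing the same way, so neither can prime synthesis back toward the other.

No product — both primers anneal to the same strand and extend in the same direction.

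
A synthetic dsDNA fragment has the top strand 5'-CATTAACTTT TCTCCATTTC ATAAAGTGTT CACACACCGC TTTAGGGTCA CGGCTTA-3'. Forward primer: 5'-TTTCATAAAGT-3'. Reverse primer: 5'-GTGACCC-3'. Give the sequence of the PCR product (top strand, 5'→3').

5'-TTTCATAAAGTGTTCACACACCGCTTTAGGGTCAC-3'

Forward primer TTTCATAAAGT is found on the top strand at positions 17–27.
Taking the reverse complement of GTGACCC gives GGGTCAC, found at positions 45–51 on the template; the primer anneals here to the top strand with its 3' end pointing upstream.
The product is the template from position 17 through 51 (35 bp).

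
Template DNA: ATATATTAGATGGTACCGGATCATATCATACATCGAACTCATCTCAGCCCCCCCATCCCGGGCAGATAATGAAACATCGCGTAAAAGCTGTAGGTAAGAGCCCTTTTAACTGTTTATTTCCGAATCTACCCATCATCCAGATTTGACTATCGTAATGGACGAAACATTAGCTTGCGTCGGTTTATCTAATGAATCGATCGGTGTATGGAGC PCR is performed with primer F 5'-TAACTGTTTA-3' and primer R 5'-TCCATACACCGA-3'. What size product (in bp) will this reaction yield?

103 bp

The forward primer matches the template at positions 107–116.
The reverse primer's reverse complement is TCGGTGTATGGA, which matches the template at positions 198–209.
Amplicon spans positions 107–209: 103 bp.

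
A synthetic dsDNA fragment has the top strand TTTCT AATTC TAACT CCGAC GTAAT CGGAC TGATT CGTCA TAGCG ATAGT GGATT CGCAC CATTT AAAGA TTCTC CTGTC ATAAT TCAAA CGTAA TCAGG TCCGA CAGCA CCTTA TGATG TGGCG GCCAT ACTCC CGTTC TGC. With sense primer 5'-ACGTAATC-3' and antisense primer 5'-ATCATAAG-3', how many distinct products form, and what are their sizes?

The forward primer ACGTAATC matches the top strand at positions 19–26, 90–97.
The reverse primer's reverse complement is CTTATGAT, matching at positions 112–119.
Each forward site pairs with the reverse site to give a product ending at position 119: sizes 101, 30 bp.

Two products: 101 bp, 30 bp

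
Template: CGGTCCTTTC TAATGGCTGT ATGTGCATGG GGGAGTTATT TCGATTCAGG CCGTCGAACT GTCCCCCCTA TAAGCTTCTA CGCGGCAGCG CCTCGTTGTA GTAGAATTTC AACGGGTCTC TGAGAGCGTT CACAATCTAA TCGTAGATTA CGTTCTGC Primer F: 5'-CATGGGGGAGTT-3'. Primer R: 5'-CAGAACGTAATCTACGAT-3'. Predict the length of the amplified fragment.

Scanning the template, CATGGGGGAGTT occurs at positions 26–37; this primer anneals to the bottom strand there with its 3' end pointing downstream.
The reverse primer's reverse complement is ATCGTAGATTACGTTCTG, which matches the template at positions 140–157.
Amplicon spans positions 26–157: 132 bp.

132 bp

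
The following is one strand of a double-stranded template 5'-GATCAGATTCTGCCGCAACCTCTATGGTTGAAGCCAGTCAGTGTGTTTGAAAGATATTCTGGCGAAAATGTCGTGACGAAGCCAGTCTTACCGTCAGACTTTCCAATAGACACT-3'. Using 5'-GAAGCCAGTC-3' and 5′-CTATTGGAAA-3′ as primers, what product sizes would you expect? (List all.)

80 bp, 32 bp

The forward primer GAAGCCAGTC matches the top strand at positions 30–39, 78–87.
The reverse primer's reverse complement is TTTCCAATAG, matching at positions 100–109.
Each forward site pairs with the reverse site to give a product ending at position 109: sizes 80, 32 bp.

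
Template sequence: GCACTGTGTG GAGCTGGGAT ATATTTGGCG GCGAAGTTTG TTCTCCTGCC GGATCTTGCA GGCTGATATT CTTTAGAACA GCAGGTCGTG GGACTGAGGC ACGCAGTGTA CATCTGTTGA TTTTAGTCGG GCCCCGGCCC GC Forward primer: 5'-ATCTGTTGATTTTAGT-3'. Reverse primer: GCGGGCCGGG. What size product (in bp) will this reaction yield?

Forward primer ATCTGTTGATTTTAGT is found on the top strand at positions 112–127.
The reverse primer's reverse complement is CCCGGCCCGC, which matches the template at positions 133–142.
The product runs from position 112 to position 142, so its length is 142 − 112 + 1 = 31 bp.

31 bp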